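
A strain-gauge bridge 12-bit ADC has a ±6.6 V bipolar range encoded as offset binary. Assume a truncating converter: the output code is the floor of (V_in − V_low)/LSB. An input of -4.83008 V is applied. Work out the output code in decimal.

code 549

With 4096 levels over 13.2 V, one step is 3.223 mV.
(-4.83008 − (−6.6)) / 0.00322266 = 549.212 LSBs.
⌊·⌋(549.212) = 549.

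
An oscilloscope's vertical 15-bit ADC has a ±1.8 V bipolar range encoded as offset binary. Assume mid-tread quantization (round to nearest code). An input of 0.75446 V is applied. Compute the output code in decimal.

Full-scale span = 3.6 V; LSB = 3.6/2^15 = 109.86 µV.
Input sits at 23251.263 steps above V_low.
round(23251.263) = 23251.

code 23251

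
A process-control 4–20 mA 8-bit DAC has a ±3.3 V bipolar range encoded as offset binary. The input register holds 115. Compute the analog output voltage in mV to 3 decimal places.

-335.156 mV

LSB = 6.6 V / 2^8 = 25.781 mV.
V_out = (−3.3) + 115 × 0.0257812 V = -0.335156 V.
= -335.156 mV.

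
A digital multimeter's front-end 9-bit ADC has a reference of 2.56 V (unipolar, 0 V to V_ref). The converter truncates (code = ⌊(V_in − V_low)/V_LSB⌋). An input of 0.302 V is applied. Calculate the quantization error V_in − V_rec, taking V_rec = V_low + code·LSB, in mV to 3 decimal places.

LSB = 2.56/2^9 = 5.000 mV.
(0.302 − 0)/0.005 = 60.4000; ⌊·⌋ gives code 60.
Code 60 maps back to 0 + 60×0.005 V = 0.3 V.
Error = 0.302 − 0.3 = 0.002 V = 2.000 mV.

2.000 mV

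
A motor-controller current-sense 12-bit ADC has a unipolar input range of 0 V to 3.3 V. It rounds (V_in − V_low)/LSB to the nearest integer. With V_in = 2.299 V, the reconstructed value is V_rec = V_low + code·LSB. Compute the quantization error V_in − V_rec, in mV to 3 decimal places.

LSB = 3.3/2^12 = 0.806 mV.
Scaled input = 2853.5467 LSBs, so code = 2854.
V_rec = 0 + 2854·0.000805664 = 2.2993652 V.
Difference: -0.000365234 V → -0.365 mV.

-0.365 mV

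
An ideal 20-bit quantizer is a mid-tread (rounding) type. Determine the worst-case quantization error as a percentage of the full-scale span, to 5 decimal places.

0.00005 %

Rounding → worst-case error = ½ LSB = V_FS/2^21, so 100/2097152 = 4.76837e-05 % of full scale.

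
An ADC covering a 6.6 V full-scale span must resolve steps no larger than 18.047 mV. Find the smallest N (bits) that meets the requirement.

Number of steps required ≥ 6.6 V / 18.047 mV = 365.71.
Need 2^N ≥ 365.71; 2^8 = 256, 2^9 = 512.
Minimum N = 9.

9 bits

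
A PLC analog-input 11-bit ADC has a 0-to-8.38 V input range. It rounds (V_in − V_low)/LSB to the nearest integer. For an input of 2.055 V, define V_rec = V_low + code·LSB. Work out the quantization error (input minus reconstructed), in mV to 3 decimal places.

0.918 mV

Step size: 8.38 V ÷ 2^11 = 4.092 mV.
Scaled input = 502.2243 LSBs, so code = 502.
V_rec = 0 + 502·0.0040918 = 2.054082 V.
Difference: 0.000917969 V → 0.918 mV.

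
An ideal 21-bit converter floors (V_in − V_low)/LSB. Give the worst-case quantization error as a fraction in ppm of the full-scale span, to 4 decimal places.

0.4768 ppm

Truncating → worst-case error = 1 LSB = V_FS/2^21, so 1e+06/2097152 = 0.476837 ppm of full scale.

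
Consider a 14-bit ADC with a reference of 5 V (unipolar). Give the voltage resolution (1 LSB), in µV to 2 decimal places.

Full-scale span = 5 V.
LSB = 5 / 2^14 = 5 / 16384 = 0.000305176 V = 305.18 µV.

305.18 µV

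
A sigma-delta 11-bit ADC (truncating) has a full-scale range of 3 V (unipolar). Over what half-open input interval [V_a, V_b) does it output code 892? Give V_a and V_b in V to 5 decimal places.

LSB = 3/2^11 = 1.465 mV.
V_a = V_low + 892·LSB = 1.30664 V; V_b = V_low + 893·LSB = 1.30811 V.

[1.30664 V, 1.30811 V)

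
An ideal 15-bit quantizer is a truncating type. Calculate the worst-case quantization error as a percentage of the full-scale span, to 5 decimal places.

Truncating → worst-case error = 1 LSB = V_FS/2^15, so 100/32768 = 0.00305176 % of full scale.

0.00305 %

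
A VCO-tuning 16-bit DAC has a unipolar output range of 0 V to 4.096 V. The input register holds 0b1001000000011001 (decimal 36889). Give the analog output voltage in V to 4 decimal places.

LSB = 4.096 V / 2^16 = 62.50 µV.
Code 0b1001000000011001 = 36889 decimal.
V_out = 0 + 36889 × 6.25e-05 V = 2.30556 V.

2.3056 V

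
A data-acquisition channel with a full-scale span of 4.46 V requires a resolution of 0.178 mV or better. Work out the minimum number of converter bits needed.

Number of steps required ≥ 4.46 V / 0.178 mV = 25056.18.
Need 2^N ≥ 25056.18; 2^14 = 16384, 2^15 = 32768.
Minimum N = 15.

15 bits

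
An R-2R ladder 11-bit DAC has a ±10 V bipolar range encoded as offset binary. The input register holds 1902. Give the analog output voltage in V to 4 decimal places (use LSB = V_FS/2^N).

LSB = 20 V / 2^11 = 9.766 mV.
V_out = (−10) + 1902 × 0.00976562 V = 8.57422 V.

8.5742 V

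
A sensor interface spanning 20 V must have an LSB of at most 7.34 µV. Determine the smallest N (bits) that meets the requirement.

Number of steps required ≥ 20 V / 7.34 µV = 2724795.64.
Need 2^N ≥ 2724795.64; 2^21 = 2097152, 2^22 = 4194304.
Minimum N = 22.

22 bits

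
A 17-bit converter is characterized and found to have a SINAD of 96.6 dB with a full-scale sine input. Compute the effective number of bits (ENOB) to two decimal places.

ENOB = (SINAD − 1.76) / 6.02 = (96.6 − 1.76)/6.02 = 15.754.

15.75 bits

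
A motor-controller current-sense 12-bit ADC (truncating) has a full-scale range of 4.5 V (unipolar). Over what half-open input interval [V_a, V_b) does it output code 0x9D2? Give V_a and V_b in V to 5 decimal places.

[2.76196 V, 2.76306 V)

LSB = 4.5/2^12 = 1.099 mV.
Code 0x9D2 = 2514 decimal.
V_a = V_low + 2514·LSB = 2.76196 V; V_b = V_low + 2515·LSB = 2.76306 V.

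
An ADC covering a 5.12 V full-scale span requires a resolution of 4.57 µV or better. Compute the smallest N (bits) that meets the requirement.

Number of steps required ≥ 5.12 V / 4.57 µV = 1120350.11.
Need 2^N ≥ 1120350.11; 2^20 = 1048576, 2^21 = 2097152.
Minimum N = 21.

21 bits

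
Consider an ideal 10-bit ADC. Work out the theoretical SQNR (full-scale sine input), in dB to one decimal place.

62.0 dB

SNR ≈ 6.02·N + 1.76 dB = 6.02·10 + 1.76 = 61.96 dB.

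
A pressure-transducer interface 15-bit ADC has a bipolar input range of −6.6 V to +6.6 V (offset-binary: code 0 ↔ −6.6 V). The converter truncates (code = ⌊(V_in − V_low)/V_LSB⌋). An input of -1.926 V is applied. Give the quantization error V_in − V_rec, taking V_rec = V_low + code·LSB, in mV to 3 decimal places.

0.343 mV

LSB = 13.2/2^15 = 402.83 µV.
Scaled input = 11602.8509 LSBs, so code = 11602.
Code 11602 maps back to (−6.6) + 11602×0.000402832 V = -1.9263428 V.
V_in − V_rec = 0.000342773 V = 0.343 mV.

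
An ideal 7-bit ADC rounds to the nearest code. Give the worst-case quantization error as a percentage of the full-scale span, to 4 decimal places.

Rounding → worst-case error = ½ LSB = V_FS/2^8, so 100/256 = 0.390625 % of full scale.

0.3906 %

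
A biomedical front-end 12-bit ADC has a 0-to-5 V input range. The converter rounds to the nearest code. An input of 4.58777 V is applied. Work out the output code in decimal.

LSB = 5 V / 4096 = 1.221 mV.
(V_in − V_low)/LSB = (4.58777 − 0) / 0.0012207 = 3758.301.
Round → code 3758.

code 3758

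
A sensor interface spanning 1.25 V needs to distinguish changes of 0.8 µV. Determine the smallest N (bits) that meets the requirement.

Number of steps required ≥ 1.25 V / 0.8 µV = 1562500.00.
Need 2^N ≥ 1562500.00; 2^20 = 1048576, 2^21 = 2097152.
Minimum N = 21.

21 bits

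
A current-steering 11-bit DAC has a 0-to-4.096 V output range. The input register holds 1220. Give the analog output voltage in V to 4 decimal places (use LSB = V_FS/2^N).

LSB = 4.096 V / 2^11 = 2.000 mV.
V_out = 0 + 1220 × 0.002 V = 2.44 V.

2.4400 V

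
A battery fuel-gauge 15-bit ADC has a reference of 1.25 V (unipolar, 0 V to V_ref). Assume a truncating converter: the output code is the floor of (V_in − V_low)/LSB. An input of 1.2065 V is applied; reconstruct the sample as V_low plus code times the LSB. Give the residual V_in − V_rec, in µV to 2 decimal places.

One LSB is 1.25 V / 32768 = 38.15 µV.
(1.2065 − 0)/3.8147e-05 = 31627.6736; ⌊·⌋ gives code 31627.
Code 31627 maps back to 0 + 31627×3.8147e-05 V = 1.2064743 V.
Error = 1.2065 − 1.2064743 = 2.56958e-05 V = 25.70 µV.

25.70 µV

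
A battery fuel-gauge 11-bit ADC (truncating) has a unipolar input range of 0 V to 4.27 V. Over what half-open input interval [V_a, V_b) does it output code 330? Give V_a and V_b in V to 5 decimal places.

[0.68804 V, 0.69012 V)

LSB = 4.27/2^11 = 2.085 mV.
V_a = V_low + 330·LSB = 0.688037 V; V_b = V_low + 331·LSB = 0.690122 V.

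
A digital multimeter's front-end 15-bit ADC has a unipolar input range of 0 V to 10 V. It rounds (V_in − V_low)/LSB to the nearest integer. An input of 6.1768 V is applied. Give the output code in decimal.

Full-scale span = 10 V; LSB = 10/2^15 = 305.18 µV.
(V_in − V_low)/LSB = (6.1768 − 0) / 0.000305176 = 20240.138.
round(20240.138) = 20240.

code 20240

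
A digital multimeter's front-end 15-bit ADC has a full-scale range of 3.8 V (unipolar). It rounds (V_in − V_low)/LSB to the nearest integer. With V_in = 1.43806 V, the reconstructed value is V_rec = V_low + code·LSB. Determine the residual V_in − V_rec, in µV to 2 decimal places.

-44.25 µV

LSB = 3.8/2^15 = 115.97 µV.
(1.43806 − 0)/0.000115967 = 12400.6184; round gives code 12401.
V_rec = 0 + 12401·0.000115967 = 1.4381042 V.
Error = 1.43806 − 1.4381042 = -4.4248e-05 V = -44.25 µV.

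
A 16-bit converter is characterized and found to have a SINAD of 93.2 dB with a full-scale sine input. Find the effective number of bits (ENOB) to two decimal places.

15.19 bits

ENOB = (SINAD − 1.76) / 6.02 = (93.2 − 1.76)/6.02 = 15.189.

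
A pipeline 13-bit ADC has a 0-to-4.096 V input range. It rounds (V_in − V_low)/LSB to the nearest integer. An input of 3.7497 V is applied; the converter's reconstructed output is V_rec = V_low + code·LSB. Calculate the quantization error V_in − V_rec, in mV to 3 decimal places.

One LSB is 4.096 V / 8192 = 0.500 mV.
Scaled input = 7499.4000 LSBs, so code = 7499.
V_rec = 0 + 7499·0.0005 = 3.7495 V.
V_in − V_rec = 0.0002 V = 0.200 mV.

0.200 mV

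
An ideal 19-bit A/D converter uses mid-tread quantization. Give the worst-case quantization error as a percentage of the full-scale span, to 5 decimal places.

Rounding → worst-case error = ½ LSB = V_FS/2^20, so 100/1048576 = 9.53674e-05 % of full scale.

0.00010 %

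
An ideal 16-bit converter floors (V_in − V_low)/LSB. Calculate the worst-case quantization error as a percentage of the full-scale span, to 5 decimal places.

0.00153 %

Truncating → worst-case error = 1 LSB = V_FS/2^16, so 100/65536 = 0.00152588 % of full scale.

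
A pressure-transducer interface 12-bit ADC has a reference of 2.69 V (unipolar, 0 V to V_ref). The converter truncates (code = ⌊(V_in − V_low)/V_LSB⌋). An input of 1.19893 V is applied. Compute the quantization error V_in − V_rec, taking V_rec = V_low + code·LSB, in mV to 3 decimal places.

Step size: 2.69 V ÷ 2^12 = 0.657 mV.
(1.19893 − 0)/0.000656738 = 1825.5826; ⌊·⌋ gives code 1825.
Reconstructed: 1.1985474 V.
Difference: 0.000382637 V → 0.383 mV.

0.383 mV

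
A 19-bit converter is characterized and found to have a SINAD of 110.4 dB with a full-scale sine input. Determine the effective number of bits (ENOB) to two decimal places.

18.05 bits

ENOB = (SINAD − 1.76) / 6.02 = (110.4 − 1.76)/6.02 = 18.047.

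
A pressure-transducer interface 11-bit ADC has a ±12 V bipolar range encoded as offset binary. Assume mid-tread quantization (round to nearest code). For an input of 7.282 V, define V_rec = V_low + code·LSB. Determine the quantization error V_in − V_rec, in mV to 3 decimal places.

4.656 mV

Step size: 24 V ÷ 2^11 = 11.719 mV.
(7.282 − (−12))/0.0117188 = 1645.3973; round gives code 1645.
V_rec = (−12) + 1645·0.0117188 = 7.2773438 V.
V_in − V_rec = 0.00465625 V = 4.656 mV.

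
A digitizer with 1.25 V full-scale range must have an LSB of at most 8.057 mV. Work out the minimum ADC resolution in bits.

Number of steps required ≥ 1.25 V / 8.057 mV = 155.14.
Need 2^N ≥ 155.14; 2^7 = 128, 2^8 = 256.
Minimum N = 8.

8 bits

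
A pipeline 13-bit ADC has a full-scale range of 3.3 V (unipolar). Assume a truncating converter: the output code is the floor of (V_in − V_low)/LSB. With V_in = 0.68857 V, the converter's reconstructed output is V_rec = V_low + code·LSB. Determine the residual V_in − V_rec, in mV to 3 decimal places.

0.130 mV

One LSB is 3.3 V / 8192 = 402.83 µV.
(0.68857 − 0)/0.000402832 = 1709.3229; ⌊·⌋ gives code 1709.
V_rec = 0 + 1709·0.000402832 = 0.68843994 V.
Difference: 0.000130059 V → 0.130 mV.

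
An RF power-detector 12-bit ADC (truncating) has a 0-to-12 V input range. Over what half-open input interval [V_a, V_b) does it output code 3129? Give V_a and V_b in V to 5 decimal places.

[9.16699 V, 9.16992 V)

LSB = 12/2^12 = 2.930 mV.
V_a = V_low + 3129·LSB = 9.16699 V; V_b = V_low + 3130·LSB = 9.16992 V.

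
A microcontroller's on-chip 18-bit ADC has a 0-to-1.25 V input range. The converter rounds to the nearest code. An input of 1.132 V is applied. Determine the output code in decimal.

code 237398

Full-scale span = 1.25 V; LSB = 1.25/2^18 = 4.77 µV.
Input sits at 237397.606 steps above V_low.
round(237397.606) = 237398.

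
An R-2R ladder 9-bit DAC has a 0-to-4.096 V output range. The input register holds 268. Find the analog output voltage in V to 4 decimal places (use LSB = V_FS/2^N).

2.1440 V

LSB = 4.096 V / 2^9 = 8.000 mV.
V_out = 0 + 268 × 0.008 V = 2.144 V.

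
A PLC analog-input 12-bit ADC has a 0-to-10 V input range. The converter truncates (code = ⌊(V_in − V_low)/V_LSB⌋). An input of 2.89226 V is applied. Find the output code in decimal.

code 1184

Full-scale span = 10 V; LSB = 10/2^12 = 2.441 mV.
(V_in − V_low)/LSB = (2.89226 − 0) / 0.00244141 = 1184.670.
⌊·⌋(1184.670) = 1184.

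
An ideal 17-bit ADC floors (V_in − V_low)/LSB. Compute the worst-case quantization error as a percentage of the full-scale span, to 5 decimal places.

0.00076 %

Truncating → worst-case error = 1 LSB = V_FS/2^17, so 100/131072 = 0.000762939 % of full scale.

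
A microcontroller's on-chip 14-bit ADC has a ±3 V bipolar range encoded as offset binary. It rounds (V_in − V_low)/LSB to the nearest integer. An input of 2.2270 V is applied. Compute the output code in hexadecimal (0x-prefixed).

code 0x37C1 (decimal 14273)

Full-scale span = 6 V; LSB = 6/2^14 = 366.21 µV.
(2.2270 − (−3)) / 0.000366211 = 14273.195 LSBs.
Round → code 14273.
In hexadecimal (0x-prefixed): 0x37C1.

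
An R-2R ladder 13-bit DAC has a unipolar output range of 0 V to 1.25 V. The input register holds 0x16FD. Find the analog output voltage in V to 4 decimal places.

LSB = 1.25 V / 2^13 = 152.59 µV.
Code 0x16FD = 5885 decimal.
V_out = 0 + 5885 × 0.000152588 V = 0.89798 V.

0.8980 V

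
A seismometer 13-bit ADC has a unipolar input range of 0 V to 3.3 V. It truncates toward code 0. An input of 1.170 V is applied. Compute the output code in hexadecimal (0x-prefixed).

LSB = 3.3 V / 8192 = 402.83 µV.
Input sits at 2904.436 steps above V_low.
Floor → code 2904.
In hexadecimal (0x-prefixed): 0xB58.

code 0xB58 (decimal 2904)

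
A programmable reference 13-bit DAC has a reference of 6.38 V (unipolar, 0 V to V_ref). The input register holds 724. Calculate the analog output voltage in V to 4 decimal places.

0.5639 V

LSB = 6.38 V / 2^13 = 0.779 mV.
V_out = 0 + 724 × 0.000778809 V = 0.563857 V.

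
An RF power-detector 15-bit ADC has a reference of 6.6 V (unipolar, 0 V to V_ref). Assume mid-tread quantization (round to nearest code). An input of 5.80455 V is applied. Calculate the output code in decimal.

LSB = 6.6 V / 32768 = 201.42 µV.
(5.80455 − 0) / 0.000201416 = 28818.711 LSBs.
So the output code is 28819.

code 28819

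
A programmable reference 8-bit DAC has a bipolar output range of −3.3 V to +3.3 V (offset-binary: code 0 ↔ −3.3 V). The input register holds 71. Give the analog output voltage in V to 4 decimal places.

-1.4695 V

LSB = 6.6 V / 2^8 = 25.781 mV.
V_out = (−3.3) + 71 × 0.0257812 V = -1.46953 V.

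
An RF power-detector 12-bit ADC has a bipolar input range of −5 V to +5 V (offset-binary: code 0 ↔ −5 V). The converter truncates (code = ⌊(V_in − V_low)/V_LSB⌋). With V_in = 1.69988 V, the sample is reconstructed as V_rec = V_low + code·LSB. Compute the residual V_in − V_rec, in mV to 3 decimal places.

One LSB is 10 V / 4096 = 2.441 mV.
Scaled input = 2744.2708 LSBs, so code = 2744.
V_rec = (−5) + 2744·0.00244141 = 1.6992188 V.
V_in − V_rec = 0.00066125 V = 0.661 mV.

0.661 mV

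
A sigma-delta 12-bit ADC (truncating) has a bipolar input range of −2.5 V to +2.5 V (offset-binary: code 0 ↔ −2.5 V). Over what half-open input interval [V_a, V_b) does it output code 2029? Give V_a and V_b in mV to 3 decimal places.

LSB = 5/2^12 = 1.221 mV.
V_a = V_low + 2029·LSB = -0.0231934 V; V_b = V_low + 2030·LSB = -0.0219727 V.

[-23.193 mV, -21.973 mV)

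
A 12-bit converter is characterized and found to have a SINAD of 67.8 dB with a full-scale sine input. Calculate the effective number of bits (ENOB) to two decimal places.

ENOB = (SINAD − 1.76) / 6.02 = (67.8 − 1.76)/6.02 = 10.970.

10.97 bits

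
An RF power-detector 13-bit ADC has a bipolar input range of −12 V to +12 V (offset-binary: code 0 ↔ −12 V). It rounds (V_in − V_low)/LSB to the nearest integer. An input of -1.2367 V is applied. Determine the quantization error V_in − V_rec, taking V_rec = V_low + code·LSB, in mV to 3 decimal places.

-0.372 mV

One LSB is 24 V / 8192 = 2.930 mV.
(-1.2367 − (−12))/0.00292969 = 3673.8731; round gives code 3674.
Reconstructed: -1.2363281 V.
Error = -1.2367 − (−1.2363281) = -0.000371875 V = -0.372 mV.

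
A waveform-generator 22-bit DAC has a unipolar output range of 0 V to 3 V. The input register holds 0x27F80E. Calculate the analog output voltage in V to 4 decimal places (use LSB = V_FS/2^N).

1.8735 V

LSB = 3 V / 2^22 = 0.72 µV.
Code 0x27F80E = 2619406 decimal.
V_out = 0 + 2619406 × 7.15256e-07 V = 1.87355 V.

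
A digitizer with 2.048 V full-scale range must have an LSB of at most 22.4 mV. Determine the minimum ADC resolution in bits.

7 bits

Number of steps required ≥ 2.048 V / 22.4 mV = 91.43.
Need 2^N ≥ 91.43; 2^6 = 64, 2^7 = 128.
Minimum N = 7.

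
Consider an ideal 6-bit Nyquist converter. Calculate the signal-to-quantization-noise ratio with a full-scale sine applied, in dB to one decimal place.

37.9 dB

SNR ≈ 6.02·N + 1.76 dB = 6.02·6 + 1.76 = 37.88 dB.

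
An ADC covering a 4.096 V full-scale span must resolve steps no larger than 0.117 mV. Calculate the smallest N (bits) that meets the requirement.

16 bits

Number of steps required ≥ 4.096 V / 0.117 mV = 35008.55.
Need 2^N ≥ 35008.55; 2^15 = 32768, 2^16 = 65536.
Minimum N = 16.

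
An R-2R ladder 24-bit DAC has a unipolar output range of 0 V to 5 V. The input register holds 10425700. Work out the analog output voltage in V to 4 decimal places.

LSB = 5 V / 2^24 = 0.30 µV.
V_out = 0 + 10425700 × 2.98023e-07 V = 3.1071 V.

3.1071 V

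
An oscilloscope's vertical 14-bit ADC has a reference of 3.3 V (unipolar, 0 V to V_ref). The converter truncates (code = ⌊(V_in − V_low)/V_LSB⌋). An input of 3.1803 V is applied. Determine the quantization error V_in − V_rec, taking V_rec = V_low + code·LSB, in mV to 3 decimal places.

0.143 mV

One LSB is 3.3 V / 16384 = 201.42 µV.
(V_in − V_low)/LSB = (3.1803 − 0)/0.000201416 = 15789.7076 → code 15789 (floor).
Reconstructed: 3.1801575 V.
Error = 3.1803 − 3.1801575 = 0.000142529 V = 0.143 mV.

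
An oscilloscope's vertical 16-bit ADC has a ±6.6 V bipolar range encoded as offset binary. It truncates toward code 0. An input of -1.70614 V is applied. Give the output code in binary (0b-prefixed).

With 65536 levels over 13.2 V, one step is 201.42 µV.
(-1.70614 − (−6.6)) / 0.000201416 = 24297.273 LSBs.
⌊·⌋(24297.273) = 24297.
In binary (0b-prefixed): 0b101111011101001.

code 0b101111011101001 (decimal 24297)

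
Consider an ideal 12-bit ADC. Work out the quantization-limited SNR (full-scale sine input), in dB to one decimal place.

74.0 dB

SNR ≈ 6.02·N + 1.76 dB = 6.02·12 + 1.76 = 74.00 dB.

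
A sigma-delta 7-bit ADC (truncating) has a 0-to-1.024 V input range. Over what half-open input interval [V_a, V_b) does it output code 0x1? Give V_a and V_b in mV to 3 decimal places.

LSB = 1.024/2^7 = 8.000 mV.
Code 0x1 = 1 decimal.
V_a = V_low + 1·LSB = 0.008 V; V_b = V_low + 2·LSB = 0.016 V.

[8.000 mV, 16.000 mV)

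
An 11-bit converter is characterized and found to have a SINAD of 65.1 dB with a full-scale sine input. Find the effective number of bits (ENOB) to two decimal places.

10.52 bits

ENOB = (SINAD − 1.76) / 6.02 = (65.1 − 1.76)/6.02 = 10.522.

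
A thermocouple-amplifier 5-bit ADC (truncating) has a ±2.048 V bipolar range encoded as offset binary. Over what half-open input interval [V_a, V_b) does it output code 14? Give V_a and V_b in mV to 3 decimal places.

[-256.000 mV, -128.000 mV)

LSB = 4.096/2^5 = 128.000 mV.
V_a = V_low + 14·LSB = -0.256 V; V_b = V_low + 15·LSB = -0.128 V.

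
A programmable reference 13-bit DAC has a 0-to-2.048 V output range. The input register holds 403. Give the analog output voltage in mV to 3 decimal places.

100.750 mV

LSB = 2.048 V / 2^13 = 250.00 µV.
V_out = 0 + 403 × 0.00025 V = 0.10075 V.
= 100.750 mV.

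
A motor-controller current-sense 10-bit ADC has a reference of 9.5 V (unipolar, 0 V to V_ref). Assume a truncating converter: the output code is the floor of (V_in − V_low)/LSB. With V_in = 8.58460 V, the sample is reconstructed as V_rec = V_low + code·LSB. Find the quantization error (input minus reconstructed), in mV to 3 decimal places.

3.057 mV

One LSB is 9.5 V / 1024 = 9.277 mV.
Scaled input = 925.3295 LSBs, so code = 925.
Code 925 maps back to 0 + 925×0.00927734 V = 8.581543 V.
Error = 8.58460 − 8.581543 = 0.00305703 V = 3.057 mV.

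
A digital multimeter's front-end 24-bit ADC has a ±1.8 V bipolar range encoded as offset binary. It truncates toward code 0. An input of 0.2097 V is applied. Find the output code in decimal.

Full-scale span = 3.6 V; LSB = 3.6/2^24 = 0.21 µV.
Input sits at 9365880.832 steps above V_low.
Floor → code 9365880.

code 9365880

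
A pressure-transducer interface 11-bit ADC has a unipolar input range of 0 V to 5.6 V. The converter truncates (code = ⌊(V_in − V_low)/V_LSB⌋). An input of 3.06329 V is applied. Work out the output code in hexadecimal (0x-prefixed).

code 0x460 (decimal 1120)

With 2048 levels over 5.6 V, one step is 2.734 mV.
(3.06329 − 0) / 0.00273437 = 1120.289 LSBs.
Floor → code 1120.
In hexadecimal (0x-prefixed): 0x460.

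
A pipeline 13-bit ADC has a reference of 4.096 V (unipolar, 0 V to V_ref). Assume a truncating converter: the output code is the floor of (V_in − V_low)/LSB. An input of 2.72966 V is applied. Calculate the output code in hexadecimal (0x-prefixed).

code 0x1553 (decimal 5459)

With 8192 levels over 4.096 V, one step is 0.500 mV.
Input sits at 5459.320 steps above V_low.
So the output code is 5459.
In hexadecimal (0x-prefixed): 0x1553.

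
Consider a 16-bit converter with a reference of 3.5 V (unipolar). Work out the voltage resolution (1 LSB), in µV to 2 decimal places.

Full-scale span = 3.5 V.
LSB = 3.5 / 2^16 = 3.5 / 65536 = 5.34058e-05 V = 53.41 µV.

53.41 µV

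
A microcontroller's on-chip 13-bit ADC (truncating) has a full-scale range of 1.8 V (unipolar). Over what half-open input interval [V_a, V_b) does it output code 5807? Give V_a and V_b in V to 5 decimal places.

[1.27595 V, 1.27617 V)

LSB = 1.8/2^13 = 219.73 µV.
V_a = V_low + 5807·LSB = 1.27595 V; V_b = V_low + 5808·LSB = 1.27617 V.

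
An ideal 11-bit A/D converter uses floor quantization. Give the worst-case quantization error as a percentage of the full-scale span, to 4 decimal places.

Truncating → worst-case error = 1 LSB = V_FS/2^11, so 100/2048 = 0.0488281 % of full scale.

0.0488 %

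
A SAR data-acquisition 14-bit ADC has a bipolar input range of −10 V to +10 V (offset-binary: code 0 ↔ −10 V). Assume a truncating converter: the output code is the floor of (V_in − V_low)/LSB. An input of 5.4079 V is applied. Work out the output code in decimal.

code 12622

Full-scale span = 20 V; LSB = 20/2^14 = 1.221 mV.
(5.4079 − (−10)) / 0.0012207 = 12622.152 LSBs.
So the output code is 12622.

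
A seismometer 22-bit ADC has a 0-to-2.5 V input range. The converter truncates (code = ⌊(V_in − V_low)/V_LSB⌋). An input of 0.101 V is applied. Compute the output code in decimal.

code 169449

LSB = 2.5 V / 4194304 = 0.60 µV.
(0.101 − 0) / 5.96046e-07 = 169449.882 LSBs.
Floor → code 169449.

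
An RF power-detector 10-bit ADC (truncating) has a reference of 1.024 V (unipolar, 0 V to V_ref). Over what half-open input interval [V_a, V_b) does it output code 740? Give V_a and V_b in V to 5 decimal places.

LSB = 1.024/2^10 = 1.000 mV.
V_a = V_low + 740·LSB = 0.74 V; V_b = V_low + 741·LSB = 0.741 V.

[0.74000 V, 0.74100 V)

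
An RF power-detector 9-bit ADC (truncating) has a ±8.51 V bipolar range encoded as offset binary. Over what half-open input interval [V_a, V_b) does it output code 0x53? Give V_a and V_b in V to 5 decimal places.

LSB = 17.02/2^9 = 33.242 mV.
Code 0x53 = 83 decimal.
V_a = V_low + 83·LSB = -5.7509 V; V_b = V_low + 84·LSB = -5.71766 V.

[-5.75090 V, -5.71766 V)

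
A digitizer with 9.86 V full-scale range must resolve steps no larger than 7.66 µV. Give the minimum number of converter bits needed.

Number of steps required ≥ 9.86 V / 7.66 µV = 1287206.27.
Need 2^N ≥ 1287206.27; 2^20 = 1048576, 2^21 = 2097152.
Minimum N = 21.

21 bits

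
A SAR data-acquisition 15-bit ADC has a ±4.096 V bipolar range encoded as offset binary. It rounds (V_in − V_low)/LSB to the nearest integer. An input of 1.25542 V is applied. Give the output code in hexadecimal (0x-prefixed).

With 32768 levels over 8.192 V, one step is 250.00 µV.
Input sits at 21405.680 steps above V_low.
Round → code 21406.
In hexadecimal (0x-prefixed): 0x539E.

code 0x539E (decimal 21406)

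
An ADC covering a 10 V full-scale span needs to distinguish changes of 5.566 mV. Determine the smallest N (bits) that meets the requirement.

Number of steps required ≥ 10 V / 5.566 mV = 1796.62.
Need 2^N ≥ 1796.62; 2^10 = 1024, 2^11 = 2048.
Minimum N = 11.

11 bits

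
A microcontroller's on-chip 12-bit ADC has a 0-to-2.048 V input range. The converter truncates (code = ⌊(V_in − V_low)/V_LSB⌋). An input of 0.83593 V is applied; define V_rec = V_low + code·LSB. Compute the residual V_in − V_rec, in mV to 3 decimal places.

LSB = 2.048/2^12 = 0.500 mV.
(V_in − V_low)/LSB = (0.83593 − 0)/0.0005 = 1671.8600 → code 1671 (floor).
V_rec = 0 + 1671·0.0005 = 0.8355 V.
V_in − V_rec = 0.00043 V = 0.430 mV.

0.430 mV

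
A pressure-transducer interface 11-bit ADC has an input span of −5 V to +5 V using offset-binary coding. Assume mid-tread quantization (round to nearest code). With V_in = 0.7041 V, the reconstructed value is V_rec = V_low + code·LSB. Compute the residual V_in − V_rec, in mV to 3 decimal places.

0.975 mV

One LSB is 10 V / 2048 = 4.883 mV.
(0.7041 − (−5))/0.00488281 = 1168.1997; round gives code 1168.
Reconstructed: 0.703125 V.
V_in − V_rec = 0.000975 V = 0.975 mV.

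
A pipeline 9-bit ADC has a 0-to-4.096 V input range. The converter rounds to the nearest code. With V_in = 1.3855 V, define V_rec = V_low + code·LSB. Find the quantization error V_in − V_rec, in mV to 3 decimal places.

1.500 mV

LSB = 4.096/2^9 = 8.000 mV.
(1.3855 − 0)/0.008 = 173.1875; round gives code 173.
V_rec = 0 + 173·0.008 = 1.384 V.
V_in − V_rec = 0.0015 V = 1.500 mV.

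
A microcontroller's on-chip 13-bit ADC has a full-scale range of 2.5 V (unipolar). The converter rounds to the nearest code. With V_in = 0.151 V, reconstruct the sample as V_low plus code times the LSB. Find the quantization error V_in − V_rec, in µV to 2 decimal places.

-62.01 µV

LSB = 2.5/2^13 = 305.18 µV.
(0.151 − 0)/0.000305176 = 494.7968; round gives code 495.
Reconstructed: 0.15106201 V.
V_in − V_rec = -6.20117e-05 V = -62.01 µV.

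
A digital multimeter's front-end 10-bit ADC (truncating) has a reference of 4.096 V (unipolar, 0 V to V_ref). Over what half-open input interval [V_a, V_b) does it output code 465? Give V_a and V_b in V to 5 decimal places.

LSB = 4.096/2^10 = 4.000 mV.
V_a = V_low + 465·LSB = 1.86 V; V_b = V_low + 466·LSB = 1.864 V.

[1.86000 V, 1.86400 V)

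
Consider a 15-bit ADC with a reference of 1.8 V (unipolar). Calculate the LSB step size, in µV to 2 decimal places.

Full-scale span = 1.8 V.
LSB = 1.8 / 2^15 = 1.8 / 32768 = 5.49316e-05 V = 54.93 µV.

54.93 µV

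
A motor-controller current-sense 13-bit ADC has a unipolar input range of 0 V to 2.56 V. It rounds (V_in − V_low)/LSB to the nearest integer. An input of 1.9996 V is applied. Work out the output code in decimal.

Full-scale span = 2.56 V; LSB = 2.56/2^13 = 312.50 µV.
(1.9996 − 0) / 0.0003125 = 6398.720 LSBs.
round(6398.720) = 6399.

code 6399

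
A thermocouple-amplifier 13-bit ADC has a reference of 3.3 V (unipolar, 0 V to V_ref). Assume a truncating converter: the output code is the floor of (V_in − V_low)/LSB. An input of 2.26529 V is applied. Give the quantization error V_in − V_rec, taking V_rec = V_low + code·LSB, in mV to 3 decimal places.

Step size: 3.3 V ÷ 2^13 = 402.83 µV.
(V_in − V_low)/LSB = (2.26529 − 0)/0.000402832 = 5623.4108 → code 5623 (floor).
Code 5623 maps back to 0 + 5623×0.000402832 V = 2.2651245 V.
Difference: 0.000165488 V → 0.165 mV.

0.165 mV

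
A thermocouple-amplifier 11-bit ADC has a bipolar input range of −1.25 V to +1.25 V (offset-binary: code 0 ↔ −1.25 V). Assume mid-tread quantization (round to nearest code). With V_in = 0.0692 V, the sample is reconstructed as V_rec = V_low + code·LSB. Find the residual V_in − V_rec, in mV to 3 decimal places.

LSB = 2.5/2^11 = 1.221 mV.
Scaled input = 1080.6886 LSBs, so code = 1081.
V_rec = (−1.25) + 1081·0.0012207 = 0.069580078 V.
V_in − V_rec = -0.000380078 V = -0.380 mV.

-0.380 mV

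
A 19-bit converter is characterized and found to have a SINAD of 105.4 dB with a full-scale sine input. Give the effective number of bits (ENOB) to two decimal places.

ENOB = (SINAD − 1.76) / 6.02 = (105.4 − 1.76)/6.02 = 17.216.

17.22 bits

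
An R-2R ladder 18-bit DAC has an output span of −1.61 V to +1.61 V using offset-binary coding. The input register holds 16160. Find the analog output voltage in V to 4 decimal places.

-1.4115 V

LSB = 3.22 V / 2^18 = 12.28 µV.
V_out = (−1.61) + 16160 × 1.22833e-05 V = -1.4115 V.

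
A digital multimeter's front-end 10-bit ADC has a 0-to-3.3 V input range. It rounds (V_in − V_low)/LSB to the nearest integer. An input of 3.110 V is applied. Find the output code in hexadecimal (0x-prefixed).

code 0x3C5 (decimal 965)

Full-scale span = 3.3 V; LSB = 3.3/2^10 = 3.223 mV.
(3.110 − 0) / 0.00322266 = 965.042 LSBs.
round(965.042) = 965.
In hexadecimal (0x-prefixed): 0x3C5.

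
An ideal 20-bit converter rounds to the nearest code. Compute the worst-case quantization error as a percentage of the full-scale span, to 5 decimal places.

0.00005 %

Rounding → worst-case error = ½ LSB = V_FS/2^21, so 100/2097152 = 4.76837e-05 % of full scale.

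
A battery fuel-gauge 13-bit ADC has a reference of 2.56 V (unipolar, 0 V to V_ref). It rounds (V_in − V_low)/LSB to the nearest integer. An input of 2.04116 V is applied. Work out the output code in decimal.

code 6532

LSB = 2.56 V / 8192 = 312.50 µV.
(V_in − V_low)/LSB = (2.04116 − 0) / 0.0003125 = 6531.712.
So the output code is 6532.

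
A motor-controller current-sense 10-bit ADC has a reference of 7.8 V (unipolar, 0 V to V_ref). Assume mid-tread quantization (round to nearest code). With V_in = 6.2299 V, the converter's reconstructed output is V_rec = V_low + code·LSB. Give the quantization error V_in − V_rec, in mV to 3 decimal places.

LSB = 7.8/2^10 = 7.617 mV.
Scaled input = 817.8741 LSBs, so code = 818.
V_rec = 0 + 818·0.00761719 = 6.2308594 V.
Error = 6.2299 − 6.2308594 = -0.000959375 V = -0.959 mV.

-0.959 mV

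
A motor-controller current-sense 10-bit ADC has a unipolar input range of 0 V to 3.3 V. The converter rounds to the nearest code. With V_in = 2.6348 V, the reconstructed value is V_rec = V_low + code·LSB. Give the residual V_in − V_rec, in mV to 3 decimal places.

Step size: 3.3 V ÷ 2^10 = 3.223 mV.
Scaled input = 817.5864 LSBs, so code = 818.
V_rec = 0 + 818·0.00322266 = 2.6361328 V.
Difference: -0.00133281 V → -1.333 mV.

-1.333 mV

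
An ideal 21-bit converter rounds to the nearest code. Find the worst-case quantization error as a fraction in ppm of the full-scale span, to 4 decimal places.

Rounding → worst-case error = ½ LSB = V_FS/2^22, so 1e+06/4194304 = 0.238419 ppm of full scale.

0.2384 ppm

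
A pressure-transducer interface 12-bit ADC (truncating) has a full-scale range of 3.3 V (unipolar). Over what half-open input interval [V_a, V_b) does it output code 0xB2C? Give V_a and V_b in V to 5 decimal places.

LSB = 3.3/2^12 = 0.806 mV.
Code 0xB2C = 2860 decimal.
V_a = V_low + 2860·LSB = 2.3042 V; V_b = V_low + 2861·LSB = 2.305 V.

[2.30420 V, 2.30500 V)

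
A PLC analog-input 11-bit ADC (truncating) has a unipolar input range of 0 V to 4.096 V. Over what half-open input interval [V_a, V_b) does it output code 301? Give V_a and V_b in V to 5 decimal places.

[0.60200 V, 0.60400 V)

LSB = 4.096/2^11 = 2.000 mV.
V_a = V_low + 301·LSB = 0.602 V; V_b = V_low + 302·LSB = 0.604 V.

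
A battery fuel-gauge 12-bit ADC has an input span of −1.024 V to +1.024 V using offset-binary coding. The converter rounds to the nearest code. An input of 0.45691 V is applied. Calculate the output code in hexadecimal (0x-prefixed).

With 4096 levels over 2.048 V, one step is 0.500 mV.
(0.45691 − (−1.024)) / 0.0005 = 2961.820 LSBs.
round(2961.820) = 2962.
In hexadecimal (0x-prefixed): 0xB92.

code 0xB92 (decimal 2962)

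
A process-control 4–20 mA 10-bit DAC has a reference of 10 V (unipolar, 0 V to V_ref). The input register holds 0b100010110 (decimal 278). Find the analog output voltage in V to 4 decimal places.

LSB = 10 V / 2^10 = 9.766 mV.
Code 0b100010110 = 278 decimal.
V_out = 0 + 278 × 0.00976562 V = 2.71484 V.

2.7148 V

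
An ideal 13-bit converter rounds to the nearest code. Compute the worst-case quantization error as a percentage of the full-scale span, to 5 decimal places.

Rounding → worst-case error = ½ LSB = V_FS/2^14, so 100/16384 = 0.00610352 % of full scale.

0.00610 %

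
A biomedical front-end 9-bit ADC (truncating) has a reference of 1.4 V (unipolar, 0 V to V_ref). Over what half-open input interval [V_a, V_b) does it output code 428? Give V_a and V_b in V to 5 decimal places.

LSB = 1.4/2^9 = 2.734 mV.
V_a = V_low + 428·LSB = 1.17031 V; V_b = V_low + 429·LSB = 1.17305 V.

[1.17031 V, 1.17305 V)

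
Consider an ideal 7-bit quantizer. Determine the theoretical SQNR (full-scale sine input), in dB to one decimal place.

SNR ≈ 6.02·N + 1.76 dB = 6.02·7 + 1.76 = 43.90 dB.

43.9 dB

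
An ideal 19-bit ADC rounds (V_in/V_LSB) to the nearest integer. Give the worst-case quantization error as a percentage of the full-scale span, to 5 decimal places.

0.00010 %

Rounding → worst-case error = ½ LSB = V_FS/2^20, so 100/1048576 = 9.53674e-05 % of full scale.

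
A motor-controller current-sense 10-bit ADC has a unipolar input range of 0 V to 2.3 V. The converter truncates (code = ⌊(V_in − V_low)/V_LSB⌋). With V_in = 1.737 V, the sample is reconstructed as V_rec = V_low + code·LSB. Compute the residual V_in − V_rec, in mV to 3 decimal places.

0.770 mV

Step size: 2.3 V ÷ 2^10 = 2.246 mV.
(V_in − V_low)/LSB = (1.737 − 0)/0.00224609 = 773.3426 → code 773 (floor).
Reconstructed: 1.7362305 V.
Error = 1.737 − 1.7362305 = 0.000769531 V = 0.770 mV.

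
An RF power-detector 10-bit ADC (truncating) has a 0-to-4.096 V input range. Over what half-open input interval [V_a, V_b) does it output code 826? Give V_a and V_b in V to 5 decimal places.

[3.30400 V, 3.30800 V)

LSB = 4.096/2^10 = 4.000 mV.
V_a = V_low + 826·LSB = 3.304 V; V_b = V_low + 827·LSB = 3.308 V.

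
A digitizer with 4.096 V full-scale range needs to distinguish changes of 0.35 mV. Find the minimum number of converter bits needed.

Number of steps required ≥ 4.096 V / 0.35 mV = 11702.86.
Need 2^N ≥ 11702.86; 2^13 = 8192, 2^14 = 16384.
Minimum N = 14.

14 bits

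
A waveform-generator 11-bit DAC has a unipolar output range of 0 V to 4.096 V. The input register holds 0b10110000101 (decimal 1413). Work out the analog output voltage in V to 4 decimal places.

2.8260 V

LSB = 4.096 V / 2^11 = 2.000 mV.
Code 0b10110000101 = 1413 decimal.
V_out = 0 + 1413 × 0.002 V = 2.826 V.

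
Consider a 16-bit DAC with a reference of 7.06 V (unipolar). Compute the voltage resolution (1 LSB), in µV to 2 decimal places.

Full-scale span = 7.06 V.
LSB = 7.06 / 2^16 = 7.06 / 65536 = 0.000107727 V = 107.73 µV.

107.73 µV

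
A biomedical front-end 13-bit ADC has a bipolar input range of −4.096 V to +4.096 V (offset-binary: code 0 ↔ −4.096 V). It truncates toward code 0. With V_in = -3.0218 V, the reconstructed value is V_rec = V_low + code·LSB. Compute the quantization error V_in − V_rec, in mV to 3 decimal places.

0.200 mV

LSB = 8.192/2^13 = 1.000 mV.
Scaled input = 1074.2000 LSBs, so code = 1074.
V_rec = (−4.096) + 1074·0.001 = -3.022 V.
Difference: 0.0002 V → 0.200 mV.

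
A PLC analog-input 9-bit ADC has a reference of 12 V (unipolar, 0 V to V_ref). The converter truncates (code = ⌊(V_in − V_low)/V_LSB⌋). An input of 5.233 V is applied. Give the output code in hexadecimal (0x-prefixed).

LSB = 12 V / 512 = 23.438 mV.
(5.233 − 0) / 0.0234375 = 223.275 LSBs.
Floor → code 223.
In hexadecimal (0x-prefixed): 0xDF.

code 0xDF (decimal 223)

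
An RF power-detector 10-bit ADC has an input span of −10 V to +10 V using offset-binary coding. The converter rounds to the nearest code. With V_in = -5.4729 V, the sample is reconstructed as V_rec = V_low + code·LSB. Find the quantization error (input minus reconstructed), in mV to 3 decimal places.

-4.150 mV

Step size: 20 V ÷ 2^10 = 19.531 mV.
(V_in − V_low)/LSB = (-5.4729 − (−10))/0.0195312 = 231.7875 → code 232 (round).
Code 232 maps back to (−10) + 232×0.0195312 V = -5.46875 V.
Error = -5.4729 − (−5.46875) = -0.00415 V = -4.150 mV.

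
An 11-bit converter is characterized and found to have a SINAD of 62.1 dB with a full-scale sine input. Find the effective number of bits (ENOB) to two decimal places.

10.02 bits

ENOB = (SINAD − 1.76) / 6.02 = (62.1 − 1.76)/6.02 = 10.023.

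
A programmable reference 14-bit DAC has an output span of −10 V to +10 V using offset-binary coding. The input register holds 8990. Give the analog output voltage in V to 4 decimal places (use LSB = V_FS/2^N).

LSB = 20 V / 2^14 = 1.221 mV.
V_out = (−10) + 8990 × 0.0012207 V = 0.974121 V.

0.9741 V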